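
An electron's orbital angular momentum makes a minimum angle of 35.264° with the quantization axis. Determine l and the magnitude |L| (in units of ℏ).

l = 2, |L| = √6 ℏ ≈ 2.449ℏ

At minimum angle, m_l = l, so cos θ = l/√(l(l+1)); cos²θ = l/(l+1) = 0.6667.
l = cos²θ/sin²θ ≈ 2.
Then |L| = ℏ√(2·3) = √6 ℏ.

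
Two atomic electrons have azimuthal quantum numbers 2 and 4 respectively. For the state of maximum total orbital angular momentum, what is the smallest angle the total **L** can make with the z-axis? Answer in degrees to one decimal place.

Angular momentum addition gives L = |l₁ − l₂|, …, l₁ + l₂.
So L can be 2, 3, 4, 5, 6.
The maximum is L = 6, with |L_tot| = ℏ√(6·7) = √42 ℏ.
The minimum angle with z is arccos(6/√42) ≈ 22.2°.

θ_min ≈ 22.2°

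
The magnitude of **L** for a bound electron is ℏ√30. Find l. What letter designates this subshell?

l = 5 (h orbital)

(|L|/ℏ)² = l(l+1) = 30.
The positive root is l = 5.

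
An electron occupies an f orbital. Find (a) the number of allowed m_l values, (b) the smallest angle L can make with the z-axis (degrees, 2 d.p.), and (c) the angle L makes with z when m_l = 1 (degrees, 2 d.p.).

7 values; θ_min ≈ 30.00°; θ(m_l=1) ≈ 73.22°

An f state has l = 3.
There are 2l+1 = 7 values of m_l.
cos θ_min = 3/√12, so θ_min ≈ 30.00°.
For m_l = 1: cos θ = 1/√12, θ ≈ 73.22°.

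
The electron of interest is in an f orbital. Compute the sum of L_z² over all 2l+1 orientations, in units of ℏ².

Σ(L_z)² = 28 ℏ²

The letter f corresponds to l = 3.
The allowed m_l values are -3, -2, -1, 0, 1, 2, 3.
Summing m² from −3 to 3: Σ m_l² = 28.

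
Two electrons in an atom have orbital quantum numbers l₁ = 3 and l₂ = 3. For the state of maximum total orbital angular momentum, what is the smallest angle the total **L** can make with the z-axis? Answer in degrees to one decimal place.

θ_min ≈ 22.2°

L runs from |3 − 3| = 0 to 3 + 3 = 6.
Allowed values: L = 0, 1, 2, 3, 4, 5, 6.
The maximum is L = 6, with |L_tot| = ℏ√(6·7) = √42 ℏ.
The minimum angle with z is arccos(6/√42) ≈ 22.2°.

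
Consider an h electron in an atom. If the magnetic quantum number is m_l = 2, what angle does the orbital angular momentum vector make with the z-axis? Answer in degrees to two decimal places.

An h state has l = 5.
|L|² = l(l+1)ℏ² = 30ℏ², so |L| = √30 ℏ.
L_z = m_l ℏ = 2ℏ.
cos θ = L_z/|L| = 2/√30, so θ ≈ 68.58°.

θ ≈ 68.58°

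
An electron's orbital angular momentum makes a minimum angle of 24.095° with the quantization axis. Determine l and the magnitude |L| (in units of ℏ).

At minimum angle, m_l = l, so cos θ = l/√(l(l+1)); cos²θ = l/(l+1) = 0.8333.
Thus l = 0.8333/(1 − 0.8333) ≈ 5.
Then |L| = ℏ√(5·6) = √30 ℏ.

l = 5, |L| = √30 ℏ ≈ 5.477ℏ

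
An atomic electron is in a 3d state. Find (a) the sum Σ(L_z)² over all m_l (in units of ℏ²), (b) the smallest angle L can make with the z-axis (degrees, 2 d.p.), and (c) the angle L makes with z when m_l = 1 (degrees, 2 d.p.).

Σ(L_z)² = 10 ℏ²; θ_min ≈ 35.26°; θ(m_l=1) ≈ 65.91°

For 3d, l = 2.
Σ m_l² = 10, so Σ(L_z)² = 10 ℏ².
cos θ_min = 2/√6, so θ_min ≈ 35.26°.
For m_l = 1: cos θ = 1/√6, θ ≈ 65.91°.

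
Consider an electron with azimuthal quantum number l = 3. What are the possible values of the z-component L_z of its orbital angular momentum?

L_z = m_l ℏ with m_l ranging from −l to +l in integer steps.
For l = 3: m_l ∈ {-3, -2, -1, 0, 1, 2, 3}.

L_z ∈ {−3ℏ, −2ℏ, −ℏ, 0, ℏ, 2ℏ, 3ℏ}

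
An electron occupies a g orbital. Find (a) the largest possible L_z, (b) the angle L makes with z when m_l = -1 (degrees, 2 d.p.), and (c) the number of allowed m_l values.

The letter g corresponds to l = 4.
L_z,max = lℏ = 4ℏ.
For m_l = -1: cos θ = -1/√20, θ ≈ 102.92°.
There are 2l+1 = 9 values of m_l.

L_z,max = 4ℏ; θ(m_l=-1) ≈ 102.92°; 9 values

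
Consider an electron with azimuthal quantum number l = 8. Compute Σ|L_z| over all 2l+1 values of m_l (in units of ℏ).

Σ|L_z| = 72 ℏ

m_l runs from −8 to 8, i.e. {-8, -7, -6, -5, -4, -3, -2, -1, 0, 1, 2, 3, 4, 5, 6, 7, 8}.
Σ|m_l| = l(l+1) = 72.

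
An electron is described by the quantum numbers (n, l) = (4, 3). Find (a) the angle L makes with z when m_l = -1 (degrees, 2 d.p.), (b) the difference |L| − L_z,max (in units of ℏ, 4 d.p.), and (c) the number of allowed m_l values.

θ(m_l=-1) ≈ 106.78°; |L|−L_z,max ≈ 0.4641ℏ; 7 values

For m_l = -1: cos θ = -1/√12, θ ≈ 106.78°.
|L| − L_z,max = (2√3 − 3)ℏ ≈ 0.4641ℏ.
There are 2l+1 = 7 values of m_l.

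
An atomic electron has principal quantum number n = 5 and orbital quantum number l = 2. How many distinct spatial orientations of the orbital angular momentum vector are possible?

The number of m_l values is 2l + 1 = 2·2 + 1 = 5.

5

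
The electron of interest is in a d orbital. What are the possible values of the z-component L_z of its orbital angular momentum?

For a d orbital, l = 2.
L_z = m_l ℏ with m_l ranging from −l to +l in integer steps.
For l = 2: m_l ∈ {-2, -1, 0, 1, 2}.

L_z ∈ {−2ℏ, −ℏ, 0, ℏ, 2ℏ}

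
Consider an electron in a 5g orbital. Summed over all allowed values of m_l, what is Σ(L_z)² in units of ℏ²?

5g means n = 5, l = 4.
m_l ∈ {-4, -3, -2, -1, 0, 1, 2, 3, 4}.
Σ m_l² = 2·(1 + 4 + 9 + 16) = 60.

Σ(L_z)² = 60 ℏ²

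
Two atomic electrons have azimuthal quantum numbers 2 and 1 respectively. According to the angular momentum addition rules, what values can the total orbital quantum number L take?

L = 1, 2, 3

The total orbital quantum number L ranges from |l₁ − l₂| to l₁ + l₂ in integer steps.
L ∈ {1, 2, 3}.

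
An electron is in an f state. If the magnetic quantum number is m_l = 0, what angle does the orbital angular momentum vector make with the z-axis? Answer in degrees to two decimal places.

For an f orbital, l = 3.
|L|² = l(l+1)ℏ² = 12ℏ², so |L| = 2√3 ℏ.
L_z = m_l ℏ = 0ℏ.
cos θ = L_z/|L| = 0/√12, so θ ≈ 90.00°.

θ ≈ 90.00°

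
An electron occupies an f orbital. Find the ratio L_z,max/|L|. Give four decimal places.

L_z,max/|L| = 0.8660

An f state has l = 3.
|L| = 2√3 ℏ ≈ 3.4641ℏ, while L_z,max = lℏ = 3ℏ.
L_z,max/|L| = 3/√12 = 0.8660.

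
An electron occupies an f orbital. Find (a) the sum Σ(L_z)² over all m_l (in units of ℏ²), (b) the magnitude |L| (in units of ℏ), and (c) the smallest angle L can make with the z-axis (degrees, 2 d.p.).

Σ(L_z)² = 28 ℏ²; |L| = 2√3 ℏ ≈ 3.464ℏ; θ_min ≈ 30.00°

An f state has l = 3.
Σ m_l² = 28, so Σ(L_z)² = 28 ℏ².
|L| = ℏ√(3·4) = 2√3 ℏ ≈ 3.464ℏ.
cos θ_min = 3/√12, so θ_min ≈ 30.00°.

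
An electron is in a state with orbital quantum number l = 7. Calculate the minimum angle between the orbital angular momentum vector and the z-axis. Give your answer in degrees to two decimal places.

|L|² = l(l+1)ℏ² = 56ℏ², so |L| = 2√14 ℏ.
The smallest angle corresponds to the largest L_z, i.e. m_l = l = 7, giving L_z = 7ℏ.
cos θ_min = 7/√56, so θ_min ≈ 20.70°.

θ_min ≈ 20.70°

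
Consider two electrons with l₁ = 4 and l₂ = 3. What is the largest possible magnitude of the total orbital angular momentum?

|L_tot|_max = 2√14 ℏ ≈ 7.483ℏ

L runs from |4 − 3| = 1 to 4 + 3 = 7.
So L can be 1, 2, 3, 4, 5, 6, 7.
The largest magnitude corresponds to L = 7: |L_tot| = ℏ√(7·8) = 2√14 ℏ.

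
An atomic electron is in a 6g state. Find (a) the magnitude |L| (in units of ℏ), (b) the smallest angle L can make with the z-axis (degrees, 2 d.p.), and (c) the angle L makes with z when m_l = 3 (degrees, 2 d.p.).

|L| = 2√5 ℏ ≈ 4.472ℏ; θ_min ≈ 26.57°; θ(m_l=3) ≈ 47.87°

6g means n = 6, l = 4.
|L| = ℏ√(4·5) = 2√5 ℏ ≈ 4.472ℏ.
cos θ_min = 4/√20, so θ_min ≈ 26.57°.
For m_l = 3: cos θ = 3/√20, θ ≈ 47.87°.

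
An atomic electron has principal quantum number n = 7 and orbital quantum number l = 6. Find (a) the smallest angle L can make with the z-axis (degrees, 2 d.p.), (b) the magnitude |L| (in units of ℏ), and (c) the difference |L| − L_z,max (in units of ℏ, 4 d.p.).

θ_min ≈ 22.21°; |L| = √42 ℏ ≈ 6.481ℏ; |L|−L_z,max ≈ 0.4807ℏ

cos θ_min = 6/√42, so θ_min ≈ 22.21°.
|L| = ℏ√(6·7) = √42 ℏ ≈ 6.481ℏ.
|L| − L_z,max = (√42 − 6)ℏ ≈ 0.4807ℏ.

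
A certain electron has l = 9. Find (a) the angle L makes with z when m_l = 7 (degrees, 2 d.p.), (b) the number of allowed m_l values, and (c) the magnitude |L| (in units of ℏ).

θ(m_l=7) ≈ 42.45°; 19 values; |L| = 3√10 ℏ ≈ 9.487ℏ

For m_l = 7: cos θ = 7/√90, θ ≈ 42.45°.
There are 2l+1 = 19 values of m_l.
|L| = ℏ√(9·10) = 3√10 ℏ ≈ 9.487ℏ.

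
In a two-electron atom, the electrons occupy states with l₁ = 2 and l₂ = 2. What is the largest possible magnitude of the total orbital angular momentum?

By the triangle rule, |l₁ − l₂| ≤ L ≤ l₁ + l₂.
L ∈ {0, 1, 2, 3, 4}.
The largest magnitude corresponds to L = 4: |L_tot| = ℏ√(4·5) = 2√5 ℏ.

|L_tot|_max = 2√5 ℏ ≈ 4.472ℏ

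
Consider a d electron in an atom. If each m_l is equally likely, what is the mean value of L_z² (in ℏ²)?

For a d orbital, l = 2.
The allowed m_l values are -2, -1, 0, 1, 2.
⟨L_z²⟩ = ℏ²·l(l+1)/3 = 2ℏ².

⟨L_z²⟩ = 2 ℏ²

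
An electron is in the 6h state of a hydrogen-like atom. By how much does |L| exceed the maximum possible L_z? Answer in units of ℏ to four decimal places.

For 6h, l = 5.
|L| = √30 ℏ ≈ 5.4772ℏ, while L_z,max = lℏ = 5ℏ.
The difference is (√30 − 5)ℏ ≈ 0.4772ℏ.

|L| − L_z,max ≈ 0.4772ℏ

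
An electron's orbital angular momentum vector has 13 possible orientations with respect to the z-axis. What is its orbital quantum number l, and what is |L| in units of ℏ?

Since there are 2l+1 = 13 values of m_l, l = 6.
|L| = ℏ√(l(l+1)) = ℏ√(6·7) = √42 ℏ.

l = 6, |L| = √42 ℏ ≈ 6.481ℏ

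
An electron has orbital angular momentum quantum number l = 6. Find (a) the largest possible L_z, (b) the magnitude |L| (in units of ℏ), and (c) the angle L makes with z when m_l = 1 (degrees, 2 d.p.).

L_z,max = lℏ = 6ℏ.
|L| = ℏ√(6·7) = √42 ℏ ≈ 6.481ℏ.
For m_l = 1: cos θ = 1/√42, θ ≈ 81.12°.

L_z,max = 6ℏ; |L| = √42 ℏ ≈ 6.481ℏ; θ(m_l=1) ≈ 81.12°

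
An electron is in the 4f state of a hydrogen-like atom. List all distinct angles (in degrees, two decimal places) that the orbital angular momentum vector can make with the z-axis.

4f means n = 4, l = 3.
|L| = √(l(l+1)) ℏ = 2√3 ℏ.
cos θ = m_l/√12 for each m_l ∈ {-3, -2, -1, 0, 1, 2, 3}.

θ ∈ {30.00°, 54.74°, 73.22°, 90.00°, 106.78°, 125.26°, 150.00°}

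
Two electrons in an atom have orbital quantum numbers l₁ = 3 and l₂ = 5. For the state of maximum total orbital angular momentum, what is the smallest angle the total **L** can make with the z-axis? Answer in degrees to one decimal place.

θ_min ≈ 19.5°

L runs from |3 − 5| = 2 to 3 + 5 = 8.
L ∈ {2, 3, 4, 5, 6, 7, 8}.
The maximum is L = 8, with |L_tot| = ℏ√(8·9) = 6√2 ℏ.
The minimum angle with z is arccos(8/√72) ≈ 19.5°.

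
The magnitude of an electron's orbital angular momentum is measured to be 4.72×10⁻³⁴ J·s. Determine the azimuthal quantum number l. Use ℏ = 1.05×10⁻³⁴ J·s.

l = 4

In units of ℏ, |L| ≈ 4.495.
l(l+1) ≈ 4.495² ≈ 20.21, so l = 4.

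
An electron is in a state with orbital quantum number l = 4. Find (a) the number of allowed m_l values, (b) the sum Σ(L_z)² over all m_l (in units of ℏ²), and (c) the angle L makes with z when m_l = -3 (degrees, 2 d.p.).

There are 2l+1 = 9 values of m_l.
Σ m_l² = 60, so Σ(L_z)² = 60 ℏ².
For m_l = -3: cos θ = -3/√20, θ ≈ 132.13°.

9 values; Σ(L_z)² = 60 ℏ²; θ(m_l=-3) ≈ 132.13°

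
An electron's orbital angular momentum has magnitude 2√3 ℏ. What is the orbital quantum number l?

(|L|/ℏ)² = l(l+1) = 12.
Solving: l = 3.

l = 3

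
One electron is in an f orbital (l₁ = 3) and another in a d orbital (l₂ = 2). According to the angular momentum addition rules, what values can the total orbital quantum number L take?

L = 1, 2, 3, 4, 5

L runs from |3 − 2| = 1 to 3 + 2 = 5.
Allowed values: L = 1, 2, 3, 4, 5.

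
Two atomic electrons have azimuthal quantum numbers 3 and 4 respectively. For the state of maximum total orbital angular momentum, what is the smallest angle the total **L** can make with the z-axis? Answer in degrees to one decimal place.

θ_min ≈ 20.7°

L runs from |3 − 4| = 1 to 3 + 4 = 7.
So L can be 1, 2, 3, 4, 5, 6, 7.
The maximum is L = 7, with |L_tot| = ℏ√(7·8) = 2√14 ℏ.
The minimum angle with z is arccos(7/√56) ≈ 20.7°.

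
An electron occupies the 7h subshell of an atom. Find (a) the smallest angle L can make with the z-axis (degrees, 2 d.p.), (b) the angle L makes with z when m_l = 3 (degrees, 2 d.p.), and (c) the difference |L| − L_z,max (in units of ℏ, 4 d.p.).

For 7h, l = 5.
cos θ_min = 5/√30, so θ_min ≈ 24.09°.
For m_l = 3: cos θ = 3/√30, θ ≈ 56.79°.
|L| − L_z,max = (√30 − 5)ℏ ≈ 0.4772ℏ.

θ_min ≈ 24.09°; θ(m_l=3) ≈ 56.79°; |L|−L_z,max ≈ 0.4772ℏ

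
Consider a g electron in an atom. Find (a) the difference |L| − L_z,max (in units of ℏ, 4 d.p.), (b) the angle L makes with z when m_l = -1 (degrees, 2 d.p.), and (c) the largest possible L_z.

|L|−L_z,max ≈ 0.4721ℏ; θ(m_l=-1) ≈ 102.92°; L_z,max = 4ℏ

For a g orbital, l = 4.
|L| − L_z,max = (2√5 − 4)ℏ ≈ 0.4721ℏ.
For m_l = -1: cos θ = -1/√20, θ ≈ 102.92°.
L_z,max = lℏ = 4ℏ.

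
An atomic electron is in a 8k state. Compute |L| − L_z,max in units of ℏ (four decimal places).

The 8k subshell has l = 7.
|L| = 2√14 ℏ ≈ 7.4833ℏ, while L_z,max = lℏ = 7ℏ.
The difference is (2√14 − 7)ℏ ≈ 0.4833ℏ.

|L| − L_z,max ≈ 0.4833ℏ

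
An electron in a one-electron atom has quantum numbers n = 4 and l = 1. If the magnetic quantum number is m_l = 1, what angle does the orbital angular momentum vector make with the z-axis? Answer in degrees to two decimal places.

θ ≈ 45.00°

|L|² = l(l+1)ℏ² = 2ℏ², so |L| = √2 ℏ.
L_z = m_l ℏ = 1ℏ.
cos θ = L_z/|L| = 1/√2, so θ ≈ 45.00°.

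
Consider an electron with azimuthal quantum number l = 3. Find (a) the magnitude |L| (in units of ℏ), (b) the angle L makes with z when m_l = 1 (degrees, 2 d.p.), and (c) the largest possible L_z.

|L| = 2√3 ℏ ≈ 3.464ℏ; θ(m_l=1) ≈ 73.22°; L_z,max = 3ℏ

|L| = ℏ√(3·4) = 2√3 ℏ ≈ 3.464ℏ.
For m_l = 1: cos θ = 1/√12, θ ≈ 73.22°.
L_z,max = lℏ = 3ℏ.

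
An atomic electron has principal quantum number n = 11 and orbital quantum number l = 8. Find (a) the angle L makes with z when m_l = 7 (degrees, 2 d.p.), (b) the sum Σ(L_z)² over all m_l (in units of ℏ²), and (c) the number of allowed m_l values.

For m_l = 7: cos θ = 7/√72, θ ≈ 34.42°.
Σ m_l² = 408, so Σ(L_z)² = 408 ℏ².
There are 2l+1 = 17 values of m_l.

θ(m_l=7) ≈ 34.42°; Σ(L_z)² = 408 ℏ²; 17 values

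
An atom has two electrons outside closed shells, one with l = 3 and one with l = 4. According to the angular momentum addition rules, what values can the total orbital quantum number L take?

L = 1, 2, 3, 4, 5, 6, 7

L runs from |3 − 4| = 1 to 3 + 4 = 7.
So L can be 1, 2, 3, 4, 5, 6, 7.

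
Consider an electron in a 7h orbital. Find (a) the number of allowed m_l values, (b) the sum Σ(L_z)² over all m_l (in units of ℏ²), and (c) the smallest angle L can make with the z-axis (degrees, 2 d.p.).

The 7h subshell has l = 5.
There are 2l+1 = 11 values of m_l.
Σ m_l² = 110, so Σ(L_z)² = 110 ℏ².
cos θ_min = 5/√30, so θ_min ≈ 24.09°.

11 values; Σ(L_z)² = 110 ℏ²; θ_min ≈ 24.09°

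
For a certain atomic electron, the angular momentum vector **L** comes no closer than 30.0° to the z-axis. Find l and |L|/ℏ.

l = 3, |L| = 2√3 ℏ ≈ 3.464ℏ

cos θ_min = l/√(l(l+1)) = √(l/(l+1)), so l/(l+1) = cos²(30.0°) = 0.7500.
Thus l = 0.7500/(1 − 0.7500) ≈ 3.
Then |L| = ℏ√(3·4) = 2√3 ℏ.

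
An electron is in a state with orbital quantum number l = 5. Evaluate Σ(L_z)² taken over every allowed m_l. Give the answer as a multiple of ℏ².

Σ(L_z)² = 110 ℏ²

m_l runs from −5 to 5, i.e. {-5, -4, -3, -2, -1, 0, 1, 2, 3, 4, 5}.
Σ m_l² = l(l+1)(2l+1)/3 = 5·6·11/3 = 110.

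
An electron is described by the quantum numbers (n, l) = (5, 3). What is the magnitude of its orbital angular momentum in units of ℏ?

|L| = 2√3 ℏ ≈ 3.464ℏ

|L| = ℏ√(l(l+1)) = ℏ√(3·4) = 2√3 ℏ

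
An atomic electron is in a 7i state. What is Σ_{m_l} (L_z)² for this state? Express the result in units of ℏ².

Σ(L_z)² = 182 ℏ²

7i means n = 7, l = 6.
The allowed m_l values are -6, -5, -4, -3, -2, -1, 0, 1, 2, 3, 4, 5, 6.
Summing m² from −6 to 6: Σ m_l² = 182.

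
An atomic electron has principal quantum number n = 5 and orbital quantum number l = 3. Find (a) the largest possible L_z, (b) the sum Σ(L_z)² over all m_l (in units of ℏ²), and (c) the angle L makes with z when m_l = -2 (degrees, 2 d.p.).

L_z,max = 3ℏ; Σ(L_z)² = 28 ℏ²; θ(m_l=-2) ≈ 125.26°

L_z,max = lℏ = 3ℏ.
Σ m_l² = 28, so Σ(L_z)² = 28 ℏ².
For m_l = -2: cos θ = -2/√12, θ ≈ 125.26°.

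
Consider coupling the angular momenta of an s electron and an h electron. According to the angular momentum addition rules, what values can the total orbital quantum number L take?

Angular momentum addition gives L = |l₁ − l₂|, …, l₁ + l₂.
Allowed values: L = 5.

L = 5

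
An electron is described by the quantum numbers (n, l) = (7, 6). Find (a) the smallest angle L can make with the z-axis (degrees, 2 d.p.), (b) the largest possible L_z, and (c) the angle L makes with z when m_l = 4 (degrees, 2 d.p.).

cos θ_min = 6/√42, so θ_min ≈ 22.21°.
L_z,max = lℏ = 6ℏ.
For m_l = 4: cos θ = 4/√42, θ ≈ 51.89°.

θ_min ≈ 22.21°; L_z,max = 6ℏ; θ(m_l=4) ≈ 51.89°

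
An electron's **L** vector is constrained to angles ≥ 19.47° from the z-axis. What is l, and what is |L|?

cos²θ_min = l/(l+1) = 0.8889.
Thus l = 0.8889/(1 − 0.8889) ≈ 8.
Then |L| = ℏ√(8·9) = 6√2 ℏ.

l = 8, |L| = 6√2 ℏ ≈ 8.485ℏ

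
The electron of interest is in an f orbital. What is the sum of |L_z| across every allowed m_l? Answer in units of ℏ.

Σ|L_z| = 12 ℏ

An f state has l = 3.
The allowed m_l values are -3, -2, -1, 0, 1, 2, 3.
Σ|m_l| = l(l+1) = 12.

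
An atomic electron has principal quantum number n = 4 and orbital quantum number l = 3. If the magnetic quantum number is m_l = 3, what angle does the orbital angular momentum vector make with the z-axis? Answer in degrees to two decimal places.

θ ≈ 30.00°

|L| = ℏ√(l(l+1)) = 2√3 ℏ.
L_z = m_l ℏ = 3ℏ.
cos θ = L_z/|L| = 3/√12, so θ ≈ 30.00°.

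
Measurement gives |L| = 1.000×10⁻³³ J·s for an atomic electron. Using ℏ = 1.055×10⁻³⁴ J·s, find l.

Dividing by ℏ: |L|/ℏ ≈ 9.479.
Set l(l+1) = 89.85; the integer solution is l = 9.

l = 9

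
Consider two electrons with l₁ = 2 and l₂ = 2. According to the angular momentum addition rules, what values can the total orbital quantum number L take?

L = 0, 1, 2, 3, 4

The total orbital quantum number L ranges from |l₁ − l₂| to l₁ + l₂ in integer steps.
So L can be 0, 1, 2, 3, 4.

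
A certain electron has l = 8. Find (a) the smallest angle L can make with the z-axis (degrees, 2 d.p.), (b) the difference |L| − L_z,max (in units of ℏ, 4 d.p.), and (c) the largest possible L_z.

cos θ_min = 8/√72, so θ_min ≈ 19.47°.
|L| − L_z,max = (6√2 − 8)ℏ ≈ 0.4853ℏ.
L_z,max = lℏ = 8ℏ.

θ_min ≈ 19.47°; |L|−L_z,max ≈ 0.4853ℏ; L_z,max = 8ℏ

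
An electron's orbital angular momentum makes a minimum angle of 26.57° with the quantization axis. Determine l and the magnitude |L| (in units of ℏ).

cos²θ_min = l/(l+1) = 0.7999.
Solving: l = 4.
Then |L| = ℏ√(4·5) = 2√5 ℏ.

l = 4, |L| = 2√5 ℏ ≈ 4.472ℏ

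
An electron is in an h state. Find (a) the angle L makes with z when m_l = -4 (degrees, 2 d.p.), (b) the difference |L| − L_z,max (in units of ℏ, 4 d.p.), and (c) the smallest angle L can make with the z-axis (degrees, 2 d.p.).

An h state has l = 5.
For m_l = -4: cos θ = -4/√30, θ ≈ 136.91°.
|L| − L_z,max = (√30 − 5)ℏ ≈ 0.4772ℏ.
cos θ_min = 5/√30, so θ_min ≈ 24.09°.

θ(m_l=-4) ≈ 136.91°; |L|−L_z,max ≈ 0.4772ℏ; θ_min ≈ 24.09°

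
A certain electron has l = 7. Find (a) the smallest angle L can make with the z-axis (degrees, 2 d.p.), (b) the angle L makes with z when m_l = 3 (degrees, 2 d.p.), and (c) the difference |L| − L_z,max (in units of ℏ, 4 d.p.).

θ_min ≈ 20.70°; θ(m_l=3) ≈ 66.37°; |L|−L_z,max ≈ 0.4833ℏ

cos θ_min = 7/√56, so θ_min ≈ 20.70°.
For m_l = 3: cos θ = 3/√56, θ ≈ 66.37°.
|L| − L_z,max = (2√14 − 7)ℏ ≈ 0.4833ℏ.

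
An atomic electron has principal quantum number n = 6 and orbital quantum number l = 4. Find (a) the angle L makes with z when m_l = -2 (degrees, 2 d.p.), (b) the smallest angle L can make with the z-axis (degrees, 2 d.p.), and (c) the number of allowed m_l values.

θ(m_l=-2) ≈ 116.57°; θ_min ≈ 26.57°; 9 values

For m_l = -2: cos θ = -2/√20, θ ≈ 116.57°.
cos θ_min = 4/√20, so θ_min ≈ 26.57°.
There are 2l+1 = 9 values of m_l.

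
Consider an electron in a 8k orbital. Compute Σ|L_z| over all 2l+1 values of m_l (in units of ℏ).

Σ|L_z| = 56 ℏ

8k means n = 8, l = 7.
m_l ∈ {-7, -6, -5, -4, -3, -2, -1, 0, 1, 2, 3, 4, 5, 6, 7}.
Σ|m_l| = l(l+1) = 56.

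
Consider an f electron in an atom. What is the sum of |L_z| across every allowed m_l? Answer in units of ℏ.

The letter f corresponds to l = 3.
m_l runs from −3 to 3, i.e. {-3, -2, -1, 0, 1, 2, 3}.
Σ|m_l| = l(l+1) = 12.

Σ|L_z| = 12 ℏ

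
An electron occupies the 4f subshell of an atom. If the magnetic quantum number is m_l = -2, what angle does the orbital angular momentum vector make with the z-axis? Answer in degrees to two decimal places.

For 4f, l = 3.
|L| = √(l(l+1)) ℏ = 2√3 ℏ.
L_z = m_l ℏ = −2ℏ.
cos θ = L_z/|L| = -2/√12, so θ ≈ 125.26°.

θ ≈ 125.26°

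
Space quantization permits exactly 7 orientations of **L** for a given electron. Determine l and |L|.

l = 3, |L| = 2√3 ℏ ≈ 3.464ℏ

2l + 1 = 7 ⇒ l = 3.
Then |L| = √(l(l+1)) ℏ = 2√3 ℏ.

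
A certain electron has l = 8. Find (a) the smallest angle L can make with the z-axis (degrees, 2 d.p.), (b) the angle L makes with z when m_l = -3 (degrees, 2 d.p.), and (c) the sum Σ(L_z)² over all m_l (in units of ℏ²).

θ_min ≈ 19.47°; θ(m_l=-3) ≈ 110.70°; Σ(L_z)² = 408 ℏ²

cos θ_min = 8/√72, so θ_min ≈ 19.47°.
For m_l = -3: cos θ = -3/√72, θ ≈ 110.70°.
Σ m_l² = 408, so Σ(L_z)² = 408 ℏ².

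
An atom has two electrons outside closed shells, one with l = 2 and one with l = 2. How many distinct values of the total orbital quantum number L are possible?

L runs from |2 − 2| = 0 to 2 + 2 = 4.
So L can be 0, 1, 2, 3, 4.
That is 5 values.

5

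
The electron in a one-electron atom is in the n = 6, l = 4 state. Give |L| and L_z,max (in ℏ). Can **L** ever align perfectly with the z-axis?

No: L_z,max = 4ℏ < |L| = 2√5 ℏ ≈ 4.472ℏ

|L| = 2√5 ℏ ≈ 4.4721ℏ, while L_z,max = lℏ = 4ℏ.
Since |L| > L_z,max, the vector can never point exactly along z; the closest it comes is θ_min = arccos(4/√20) ≈ 26.6°.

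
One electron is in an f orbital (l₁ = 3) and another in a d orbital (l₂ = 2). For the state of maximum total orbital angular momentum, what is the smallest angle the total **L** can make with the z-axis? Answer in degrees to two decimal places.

Angular momentum addition gives L = |l₁ − l₂|, …, l₁ + l₂.
So L can be 1, 2, 3, 4, 5.
The maximum is L = 5, with |L_tot| = ℏ√(5·6) = √30 ℏ.
The minimum angle with z is arccos(5/√30) ≈ 24.09°.

θ_min ≈ 24.09°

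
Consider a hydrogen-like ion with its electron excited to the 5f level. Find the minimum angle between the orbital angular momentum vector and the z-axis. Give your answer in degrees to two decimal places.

The 5f level has l = 3.
|L|² = l(l+1)ℏ² = 12ℏ², so |L| = 2√3 ℏ.
The smallest angle corresponds to the largest L_z, i.e. m_l = l = 3, giving L_z = 3ℏ.
cos θ_min = 3/√12, so θ_min ≈ 30.00°.

θ_min ≈ 30.00°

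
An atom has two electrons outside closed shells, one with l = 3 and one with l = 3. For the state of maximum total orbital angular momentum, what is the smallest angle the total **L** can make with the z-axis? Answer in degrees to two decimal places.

θ_min ≈ 22.21°

The total orbital quantum number L ranges from |l₁ − l₂| to l₁ + l₂ in integer steps.
So L can be 0, 1, 2, 3, 4, 5, 6.
The maximum is L = 6, with |L_tot| = ℏ√(6·7) = √42 ℏ.
The minimum angle with z is arccos(6/√42) ≈ 22.21°.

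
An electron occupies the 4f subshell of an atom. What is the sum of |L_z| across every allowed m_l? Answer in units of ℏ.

Σ|L_z| = 12 ℏ

For 4f, l = 3.
The allowed m_l values are -3, -2, -1, 0, 1, 2, 3.
Σ|m_l| = l(l+1) = 12.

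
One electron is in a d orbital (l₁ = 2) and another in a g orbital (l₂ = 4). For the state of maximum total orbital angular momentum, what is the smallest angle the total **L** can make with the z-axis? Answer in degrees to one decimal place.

Angular momentum addition gives L = |l₁ − l₂|, …, l₁ + l₂.
So L can be 2, 3, 4, 5, 6.
The maximum is L = 6, with |L_tot| = ℏ√(6·7) = √42 ℏ.
The minimum angle with z is arccos(6/√42) ≈ 22.2°.

θ_min ≈ 22.2°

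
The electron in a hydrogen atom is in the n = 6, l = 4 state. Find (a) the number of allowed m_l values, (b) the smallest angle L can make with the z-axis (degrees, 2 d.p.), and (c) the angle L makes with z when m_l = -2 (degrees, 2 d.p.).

There are 2l+1 = 9 values of m_l.
cos θ_min = 4/√20, so θ_min ≈ 26.57°.
For m_l = -2: cos θ = -2/√20, θ ≈ 116.57°.

9 values; θ_min ≈ 26.57°; θ(m_l=-2) ≈ 116.57°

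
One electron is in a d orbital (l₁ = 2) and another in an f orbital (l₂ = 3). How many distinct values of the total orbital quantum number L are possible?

5

Angular momentum addition gives L = |l₁ − l₂|, …, l₁ + l₂.
So L can be 1, 2, 3, 4, 5.
That is 5 values.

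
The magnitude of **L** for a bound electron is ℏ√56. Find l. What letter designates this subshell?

l = 7 (k orbital)

|L| = ℏ√(l(l+1)), so l(l+1) = 56.
Solving: l = 7.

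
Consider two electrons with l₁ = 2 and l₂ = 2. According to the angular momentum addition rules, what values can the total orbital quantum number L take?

The total orbital quantum number L ranges from |l₁ − l₂| to l₁ + l₂ in integer steps.
Allowed values: L = 0, 1, 2, 3, 4.

L = 0, 1, 2, 3, 4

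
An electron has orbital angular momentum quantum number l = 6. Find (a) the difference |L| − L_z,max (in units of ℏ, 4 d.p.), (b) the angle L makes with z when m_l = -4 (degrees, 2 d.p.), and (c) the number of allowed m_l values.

|L| − L_z,max = (√42 − 6)ℏ ≈ 0.4807ℏ.
For m_l = -4: cos θ = -4/√42, θ ≈ 128.11°.
There are 2l+1 = 13 values of m_l.

|L|−L_z,max ≈ 0.4807ℏ; θ(m_l=-4) ≈ 128.11°; 13 values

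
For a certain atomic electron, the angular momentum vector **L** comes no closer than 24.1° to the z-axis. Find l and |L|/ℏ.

At minimum angle, m_l = l, so cos θ = l/√(l(l+1)); cos²θ = l/(l+1) = 0.8333.
Solving: l = 5.
Then |L| = ℏ√(5·6) = √30 ℏ.

l = 5, |L| = √30 ℏ ≈ 5.477ℏ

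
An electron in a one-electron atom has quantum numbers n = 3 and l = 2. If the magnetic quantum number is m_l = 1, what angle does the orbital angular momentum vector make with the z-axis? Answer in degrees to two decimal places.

|L| = ℏ√(l(l+1)) = √6 ℏ.
L_z = m_l ℏ = 1ℏ.
cos θ = L_z/|L| = 1/√6, so θ ≈ 65.91°.

θ ≈ 65.91°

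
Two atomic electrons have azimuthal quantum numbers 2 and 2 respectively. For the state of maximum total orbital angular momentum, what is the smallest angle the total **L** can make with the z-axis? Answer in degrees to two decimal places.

L runs from |2 − 2| = 0 to 2 + 2 = 4.
L ∈ {0, 1, 2, 3, 4}.
The maximum is L = 4, with |L_tot| = ℏ√(4·5) = 2√5 ℏ.
The minimum angle with z is arccos(4/√20) ≈ 26.57°.

θ_min ≈ 26.57°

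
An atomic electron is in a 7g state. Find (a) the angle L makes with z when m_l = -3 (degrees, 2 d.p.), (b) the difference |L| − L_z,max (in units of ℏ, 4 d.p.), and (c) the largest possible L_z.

7g means n = 7, l = 4.
For m_l = -3: cos θ = -3/√20, θ ≈ 132.13°.
|L| − L_z,max = (2√5 − 4)ℏ ≈ 0.4721ℏ.
L_z,max = lℏ = 4ℏ.

θ(m_l=-3) ≈ 132.13°; |L|−L_z,max ≈ 0.4721ℏ; L_z,max = 4ℏ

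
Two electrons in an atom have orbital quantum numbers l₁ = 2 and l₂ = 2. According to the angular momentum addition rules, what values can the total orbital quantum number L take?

L = 0, 1, 2, 3, 4

By the triangle rule, |l₁ − l₂| ≤ L ≤ l₁ + l₂.
L ∈ {0, 1, 2, 3, 4}.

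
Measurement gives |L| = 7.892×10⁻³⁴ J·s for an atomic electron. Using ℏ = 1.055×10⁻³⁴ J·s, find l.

|L|/ℏ = (7.892×10⁻³⁴)/(1.055×10⁻³⁴) ≈ 7.481.
l(l+1) ≈ 7.481² ≈ 55.96, so l = 7.

l = 7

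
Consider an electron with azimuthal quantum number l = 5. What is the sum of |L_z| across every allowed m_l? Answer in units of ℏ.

m_l runs from −5 to 5, i.e. {-5, -4, -3, -2, -1, 0, 1, 2, 3, 4, 5}.
Σ|m_l| = l(l+1) = 30.

Σ|L_z| = 30 ℏ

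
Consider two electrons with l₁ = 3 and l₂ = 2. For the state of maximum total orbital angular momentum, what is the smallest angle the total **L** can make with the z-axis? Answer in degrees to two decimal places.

The total orbital quantum number L ranges from |l₁ − l₂| to l₁ + l₂ in integer steps.
So L can be 1, 2, 3, 4, 5.
The maximum is L = 5, with |L_tot| = ℏ√(5·6) = √30 ℏ.
The minimum angle with z is arccos(5/√30) ≈ 24.09°.

θ_min ≈ 24.09°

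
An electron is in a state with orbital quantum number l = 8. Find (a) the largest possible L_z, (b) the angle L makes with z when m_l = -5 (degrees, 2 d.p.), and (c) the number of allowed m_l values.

L_z,max = 8ℏ; θ(m_l=-5) ≈ 126.10°; 17 values

L_z,max = lℏ = 8ℏ.
For m_l = -5: cos θ = -5/√72, θ ≈ 126.10°.
There are 2l+1 = 17 values of m_l.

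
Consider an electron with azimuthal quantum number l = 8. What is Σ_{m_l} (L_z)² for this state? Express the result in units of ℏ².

Σ(L_z)² = 408 ℏ²

m_l runs from −8 to 8, i.e. {-8, -7, -6, -5, -4, -3, -2, -1, 0, 1, 2, 3, 4, 5, 6, 7, 8}.
Summing m² from −8 to 8: Σ m_l² = 408.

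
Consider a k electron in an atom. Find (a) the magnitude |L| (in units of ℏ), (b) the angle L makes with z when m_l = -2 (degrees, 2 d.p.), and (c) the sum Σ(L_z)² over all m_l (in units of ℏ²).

|L| = 2√14 ℏ ≈ 7.483ℏ; θ(m_l=-2) ≈ 105.50°; Σ(L_z)² = 280 ℏ²

A k state has l = 7.
|L| = ℏ√(7·8) = 2√14 ℏ ≈ 7.483ℏ.
For m_l = -2: cos θ = -2/√56, θ ≈ 105.50°.
Σ m_l² = 280, so Σ(L_z)² = 280 ℏ².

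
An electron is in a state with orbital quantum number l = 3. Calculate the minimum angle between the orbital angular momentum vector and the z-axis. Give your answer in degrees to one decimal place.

|L|² = l(l+1)ℏ² = 12ℏ², so |L| = 2√3 ℏ.
The smallest angle corresponds to the largest L_z, i.e. m_l = l = 3, giving L_z = 3ℏ.
cos θ_min = 3/√12, so θ_min ≈ 30.0°.

θ_min ≈ 30.0°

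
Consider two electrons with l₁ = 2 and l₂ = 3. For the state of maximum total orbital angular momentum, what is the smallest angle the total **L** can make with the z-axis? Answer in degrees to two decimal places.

θ_min ≈ 24.09°

By the triangle rule, |l₁ − l₂| ≤ L ≤ l₁ + l₂.
So L can be 1, 2, 3, 4, 5.
The maximum is L = 5, with |L_tot| = ℏ√(5·6) = √30 ℏ.
The minimum angle with z is arccos(5/√30) ≈ 24.09°.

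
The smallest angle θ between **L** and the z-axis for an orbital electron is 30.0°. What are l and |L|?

At minimum angle, m_l = l, so cos θ = l/√(l(l+1)); cos²θ = l/(l+1) = 0.7500.
Thus l = 0.7500/(1 − 0.7500) ≈ 3.
Then |L| = ℏ√(3·4) = 2√3 ℏ.

l = 3, |L| = 2√3 ℏ ≈ 3.464ℏ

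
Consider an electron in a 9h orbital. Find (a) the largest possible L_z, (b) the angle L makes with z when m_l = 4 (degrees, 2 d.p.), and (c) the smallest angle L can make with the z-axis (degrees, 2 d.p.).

L_z,max = 5ℏ; θ(m_l=4) ≈ 43.09°; θ_min ≈ 24.09°

The 9h subshell has l = 5.
L_z,max = lℏ = 5ℏ.
For m_l = 4: cos θ = 4/√30, θ ≈ 43.09°.
cos θ_min = 5/√30, so θ_min ≈ 24.09°.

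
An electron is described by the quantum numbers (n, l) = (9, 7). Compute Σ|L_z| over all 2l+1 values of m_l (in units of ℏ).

m_l runs from −7 to 7, i.e. {-7, -6, -5, -4, -3, -2, -1, 0, 1, 2, 3, 4, 5, 6, 7}.
Σ|m_l| = l(l+1) = 56.

Σ|L_z| = 56 ℏ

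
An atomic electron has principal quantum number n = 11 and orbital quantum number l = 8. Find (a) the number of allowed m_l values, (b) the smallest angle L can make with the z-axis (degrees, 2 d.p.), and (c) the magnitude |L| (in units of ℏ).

There are 2l+1 = 17 values of m_l.
cos θ_min = 8/√72, so θ_min ≈ 19.47°.
|L| = ℏ√(8·9) = 6√2 ℏ ≈ 8.485ℏ.

17 values; θ_min ≈ 19.47°; |L| = 6√2 ℏ ≈ 8.485ℏ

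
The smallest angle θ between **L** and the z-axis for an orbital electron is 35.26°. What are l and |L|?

l = 2, |L| = √6 ℏ ≈ 2.449ℏ

At minimum angle, m_l = l, so cos θ = l/√(l(l+1)); cos²θ = l/(l+1) = 0.6667.
Thus l = 0.6667/(1 − 0.6667) ≈ 2.
Then |L| = ℏ√(2·3) = √6 ℏ.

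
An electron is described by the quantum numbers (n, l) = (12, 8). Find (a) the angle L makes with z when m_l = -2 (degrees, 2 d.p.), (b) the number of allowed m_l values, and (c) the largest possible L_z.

θ(m_l=-2) ≈ 103.63°; 17 values; L_z,max = 8ℏ

For m_l = -2: cos θ = -2/√72, θ ≈ 103.63°.
There are 2l+1 = 17 values of m_l.
L_z,max = lℏ = 8ℏ.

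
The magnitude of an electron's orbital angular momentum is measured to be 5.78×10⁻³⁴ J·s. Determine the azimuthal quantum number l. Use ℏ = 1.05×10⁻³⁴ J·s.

l = 5

|L|/ℏ = (5.78×10⁻³⁴)/(1.05×10⁻³⁴) ≈ 5.505.
l(l+1) ≈ 5.505² ≈ 30.30, so l = 5.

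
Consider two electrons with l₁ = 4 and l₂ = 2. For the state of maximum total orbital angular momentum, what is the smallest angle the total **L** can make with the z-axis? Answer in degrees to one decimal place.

By the triangle rule, |l₁ − l₂| ≤ L ≤ l₁ + l₂.
So L can be 2, 3, 4, 5, 6.
The maximum is L = 6, with |L_tot| = ℏ√(6·7) = √42 ℏ.
The minimum angle with z is arccos(6/√42) ≈ 22.2°.

θ_min ≈ 22.2°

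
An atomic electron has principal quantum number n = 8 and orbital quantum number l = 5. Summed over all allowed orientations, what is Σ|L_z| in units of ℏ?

Σ|L_z| = 30 ℏ

m_l ∈ {-5, -4, -3, -2, -1, 0, 1, 2, 3, 4, 5}.
Σ|m_l| = 2·5(5+1)/2 = 30.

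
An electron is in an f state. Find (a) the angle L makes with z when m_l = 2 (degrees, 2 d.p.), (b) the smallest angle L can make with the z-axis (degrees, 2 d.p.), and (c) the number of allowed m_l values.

θ(m_l=2) ≈ 54.74°; θ_min ≈ 30.00°; 7 values

For an f orbital, l = 3.
For m_l = 2: cos θ = 2/√12, θ ≈ 54.74°.
cos θ_min = 3/√12, so θ_min ≈ 30.00°.
There are 2l+1 = 7 values of m_l.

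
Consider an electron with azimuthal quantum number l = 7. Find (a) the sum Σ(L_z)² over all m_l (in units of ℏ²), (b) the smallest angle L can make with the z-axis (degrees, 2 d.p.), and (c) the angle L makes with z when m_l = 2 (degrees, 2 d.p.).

Σ m_l² = 280, so Σ(L_z)² = 280 ℏ².
cos θ_min = 7/√56, so θ_min ≈ 20.70°.
For m_l = 2: cos θ = 2/√56, θ ≈ 74.50°.

Σ(L_z)² = 280 ℏ²; θ_min ≈ 20.70°; θ(m_l=2) ≈ 74.50°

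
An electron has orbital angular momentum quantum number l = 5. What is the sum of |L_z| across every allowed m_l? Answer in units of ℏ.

Σ|L_z| = 30 ℏ

m_l runs from −5 to 5, i.e. {-5, -4, -3, -2, -1, 0, 1, 2, 3, 4, 5}.
Σ|m_l| = 2·5(5+1)/2 = 30.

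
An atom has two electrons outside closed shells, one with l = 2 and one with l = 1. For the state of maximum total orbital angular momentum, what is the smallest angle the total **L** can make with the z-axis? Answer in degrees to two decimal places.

θ_min ≈ 30.00°

By the triangle rule, |l₁ − l₂| ≤ L ≤ l₁ + l₂.
L ∈ {1, 2, 3}.
The maximum is L = 3, with |L_tot| = ℏ√(3·4) = 2√3 ℏ.
The minimum angle with z is arccos(3/√12) ≈ 30.00°.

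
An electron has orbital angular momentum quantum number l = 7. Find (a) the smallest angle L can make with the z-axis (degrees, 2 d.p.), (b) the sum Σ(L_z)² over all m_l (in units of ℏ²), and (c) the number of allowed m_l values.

cos θ_min = 7/√56, so θ_min ≈ 20.70°.
Σ m_l² = 280, so Σ(L_z)² = 280 ℏ².
There are 2l+1 = 15 values of m_l.

θ_min ≈ 20.70°; Σ(L_z)² = 280 ℏ²; 15 values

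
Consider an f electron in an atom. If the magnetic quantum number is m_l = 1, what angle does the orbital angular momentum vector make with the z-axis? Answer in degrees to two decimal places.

θ ≈ 73.22°

F corresponds to l = 3.
|L| = ℏ√(l(l+1)) = 2√3 ℏ.
L_z = m_l ℏ = 1ℏ.
cos θ = L_z/|L| = 1/√12, so θ ≈ 73.22°.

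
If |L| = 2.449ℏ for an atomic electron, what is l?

l = 2

|L| = ℏ√(l(l+1)), so l(l+1) = 6.
The positive root is l = 2.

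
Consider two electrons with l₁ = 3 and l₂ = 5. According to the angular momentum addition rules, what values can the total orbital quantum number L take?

By the triangle rule, |l₁ − l₂| ≤ L ≤ l₁ + l₂.
L ∈ {2, 3, 4, 5, 6, 7, 8}.

L = 2, 3, 4, 5, 6, 7, 8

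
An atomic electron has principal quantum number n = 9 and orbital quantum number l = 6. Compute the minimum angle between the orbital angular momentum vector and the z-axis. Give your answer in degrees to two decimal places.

|L| = ℏ√(l(l+1)) = √42 ℏ.
The smallest angle corresponds to the largest L_z, i.e. m_l = l = 6, giving L_z = 6ℏ.
cos θ_min = 6/√42, so θ_min ≈ 22.21°.

θ_min ≈ 22.21°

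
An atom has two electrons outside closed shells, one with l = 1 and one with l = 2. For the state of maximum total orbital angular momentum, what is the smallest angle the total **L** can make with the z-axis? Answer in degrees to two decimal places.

θ_min ≈ 30.00°

By the triangle rule, |l₁ − l₂| ≤ L ≤ l₁ + l₂.
L ∈ {1, 2, 3}.
The maximum is L = 3, with |L_tot| = ℏ√(3·4) = 2√3 ℏ.
The minimum angle with z is arccos(3/√12) ≈ 30.00°.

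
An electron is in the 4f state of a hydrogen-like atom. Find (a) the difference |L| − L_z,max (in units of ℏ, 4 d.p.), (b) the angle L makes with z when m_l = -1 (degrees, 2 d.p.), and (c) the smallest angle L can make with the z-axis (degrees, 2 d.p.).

4f means n = 4, l = 3.
|L| − L_z,max = (2√3 − 3)ℏ ≈ 0.4641ℏ.
For m_l = -1: cos θ = -1/√12, θ ≈ 106.78°.
cos θ_min = 3/√12, so θ_min ≈ 30.00°.

|L|−L_z,max ≈ 0.4641ℏ; θ(m_l=-1) ≈ 106.78°; θ_min ≈ 30.00°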